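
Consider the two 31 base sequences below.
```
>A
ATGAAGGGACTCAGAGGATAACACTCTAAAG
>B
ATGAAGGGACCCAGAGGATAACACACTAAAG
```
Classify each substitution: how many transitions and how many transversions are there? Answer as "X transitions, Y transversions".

1 transition, 1 transversion

Transitions (purine↔purine or pyrimidine↔pyrimidine): 11 T→C.
Transversions (purine↔pyrimidine): 25 T→A.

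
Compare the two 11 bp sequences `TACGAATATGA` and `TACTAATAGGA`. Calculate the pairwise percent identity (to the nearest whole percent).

Mismatches at positions 4, 9 (1-based): 2 of 11.
Identical positions: 9/11 = 81.82% → 82%.

82%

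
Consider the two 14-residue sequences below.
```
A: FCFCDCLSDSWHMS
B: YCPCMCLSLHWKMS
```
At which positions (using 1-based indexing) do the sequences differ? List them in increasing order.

1, 3, 5, 9, 10, 12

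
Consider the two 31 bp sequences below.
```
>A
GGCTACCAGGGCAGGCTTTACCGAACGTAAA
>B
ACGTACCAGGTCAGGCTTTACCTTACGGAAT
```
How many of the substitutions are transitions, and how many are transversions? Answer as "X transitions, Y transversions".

Transitions (purine↔purine or pyrimidine↔pyrimidine): 1 G→A.
Transversions (purine↔pyrimidine): 2 G→C, 3 C→G, 11 G→T, 23 G→T, 24 A→T, 28 T→G, 31 A→T.

1 transition, 7 transversions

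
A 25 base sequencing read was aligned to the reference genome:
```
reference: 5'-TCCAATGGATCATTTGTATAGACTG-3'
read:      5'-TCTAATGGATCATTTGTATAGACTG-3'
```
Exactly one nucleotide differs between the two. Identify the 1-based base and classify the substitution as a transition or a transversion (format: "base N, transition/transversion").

base 3, transition

The sequences differ only at base 3: C→T (pyrimidine→pyrimidine), a transition.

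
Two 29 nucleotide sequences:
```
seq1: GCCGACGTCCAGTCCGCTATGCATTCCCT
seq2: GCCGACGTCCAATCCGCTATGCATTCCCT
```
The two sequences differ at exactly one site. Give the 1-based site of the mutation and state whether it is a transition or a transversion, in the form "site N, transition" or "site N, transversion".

site 12, transition

The sequences differ only at site 12: G→A (purine→purine), a transition.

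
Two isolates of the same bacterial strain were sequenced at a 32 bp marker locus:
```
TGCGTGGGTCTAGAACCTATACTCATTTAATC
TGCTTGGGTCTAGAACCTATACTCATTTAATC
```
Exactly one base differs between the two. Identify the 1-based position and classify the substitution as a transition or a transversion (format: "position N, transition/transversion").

position 4, transversion

The sequences differ only at position 4: G→T (purine→pyrimidine), a transversion.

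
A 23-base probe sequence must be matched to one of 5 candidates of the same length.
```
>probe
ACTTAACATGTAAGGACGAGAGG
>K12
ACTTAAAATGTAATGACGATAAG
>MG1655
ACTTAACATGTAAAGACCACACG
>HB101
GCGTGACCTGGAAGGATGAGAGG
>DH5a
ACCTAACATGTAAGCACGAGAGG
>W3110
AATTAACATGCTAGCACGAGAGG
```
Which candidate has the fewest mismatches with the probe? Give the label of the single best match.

DH5a

Hamming distances to probe — K12: 4; MG1655: 4; HB101: 6; DH5a: 2; W3110: 4.
Smallest is DH5a with 2 mismatches.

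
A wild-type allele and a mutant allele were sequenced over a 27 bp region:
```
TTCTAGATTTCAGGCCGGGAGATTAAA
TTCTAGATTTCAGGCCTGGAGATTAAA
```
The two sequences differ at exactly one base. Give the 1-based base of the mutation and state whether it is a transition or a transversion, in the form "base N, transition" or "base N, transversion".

The sequences differ only at base 17: G→T (purine→pyrimidine), a transversion.

base 17, transversion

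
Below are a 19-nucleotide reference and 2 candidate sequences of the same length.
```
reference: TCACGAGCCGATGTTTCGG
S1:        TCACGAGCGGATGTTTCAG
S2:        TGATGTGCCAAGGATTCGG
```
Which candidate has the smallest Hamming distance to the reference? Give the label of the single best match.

S1

S1 differs at 2 bases; S2 differs at 6 bases. The closest is S1.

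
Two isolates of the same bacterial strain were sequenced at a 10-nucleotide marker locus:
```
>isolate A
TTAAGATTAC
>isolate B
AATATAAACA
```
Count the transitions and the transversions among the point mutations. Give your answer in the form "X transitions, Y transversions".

Transitions (purine↔purine or pyrimidine↔pyrimidine): none.
Transversions (purine↔pyrimidine): 1 T→A, 2 T→A, 3 A→T, 5 G→T, 7 T→A, 8 T→A, 9 A→C, 10 C→A.

0 transitions, 8 transversions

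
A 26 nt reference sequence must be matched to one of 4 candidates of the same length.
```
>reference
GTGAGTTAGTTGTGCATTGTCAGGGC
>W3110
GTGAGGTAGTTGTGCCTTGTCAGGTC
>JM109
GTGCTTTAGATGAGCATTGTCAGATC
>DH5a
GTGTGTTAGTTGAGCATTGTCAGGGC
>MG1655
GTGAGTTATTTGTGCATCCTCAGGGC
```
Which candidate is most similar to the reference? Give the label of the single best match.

DH5a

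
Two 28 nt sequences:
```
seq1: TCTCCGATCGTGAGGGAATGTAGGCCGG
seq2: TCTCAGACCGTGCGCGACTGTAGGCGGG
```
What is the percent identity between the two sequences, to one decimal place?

Mismatches at positions 5, 8, 13, 15, 18, 26 (1-based): 6 of 28.
Identical positions: 22/28 = 78.57% → 78.6%.

78.6%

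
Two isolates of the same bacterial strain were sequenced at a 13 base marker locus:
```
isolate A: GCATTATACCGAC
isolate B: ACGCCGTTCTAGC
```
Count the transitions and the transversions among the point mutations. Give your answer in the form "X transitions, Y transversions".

8 transitions, 1 transversion

Transitions (purine↔purine or pyrimidine↔pyrimidine): 1 G→A, 3 A→G, 4 T→C, 5 T→C, 6 A→G, 10 C→T, 11 G→A, 12 A→G.
Transversions (purine↔pyrimidine): 8 A→T.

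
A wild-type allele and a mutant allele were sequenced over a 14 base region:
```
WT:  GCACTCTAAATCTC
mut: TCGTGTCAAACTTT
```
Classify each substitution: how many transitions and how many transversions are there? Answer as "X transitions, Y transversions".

Mismatches (1-based):
base 1: G→T (purine→pyrimidine, transversion)
base 3: A→G (purine→purine, transition)
base 4: C→T (pyrimidine→pyrimidine, transition)
base 5: T→G (pyrimidine→purine, transversion)
base 6: C→T (pyrimidine→pyrimidine, transition)
base 7: T→C (pyrimidine→pyrimidine, transition)
base 11: T→C (pyrimidine→pyrimidine, transition)
base 12: C→T (pyrimidine→pyrimidine, transition)
base 14: C→T (pyrimidine→pyrimidine, transition)

7 transitions, 2 transversions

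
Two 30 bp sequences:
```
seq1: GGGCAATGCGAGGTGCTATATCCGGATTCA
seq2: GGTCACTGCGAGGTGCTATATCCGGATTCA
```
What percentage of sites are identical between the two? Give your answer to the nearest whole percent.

93%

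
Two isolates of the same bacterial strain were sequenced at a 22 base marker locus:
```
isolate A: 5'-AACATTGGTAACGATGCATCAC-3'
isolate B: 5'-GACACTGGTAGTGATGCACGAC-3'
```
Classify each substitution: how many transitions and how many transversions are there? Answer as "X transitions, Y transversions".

5 transitions, 1 transversion

Transitions (purine↔purine or pyrimidine↔pyrimidine): 1 A→G, 5 T→C, 11 A→G, 12 C→T, 19 T→C.
Transversions (purine↔pyrimidine): 20 C→G.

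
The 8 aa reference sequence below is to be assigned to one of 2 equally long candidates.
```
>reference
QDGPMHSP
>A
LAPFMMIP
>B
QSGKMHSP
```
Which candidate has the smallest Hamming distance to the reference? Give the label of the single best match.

Hamming distances to reference — A: 6; B: 2.
Smallest is B with 2 mismatches.

B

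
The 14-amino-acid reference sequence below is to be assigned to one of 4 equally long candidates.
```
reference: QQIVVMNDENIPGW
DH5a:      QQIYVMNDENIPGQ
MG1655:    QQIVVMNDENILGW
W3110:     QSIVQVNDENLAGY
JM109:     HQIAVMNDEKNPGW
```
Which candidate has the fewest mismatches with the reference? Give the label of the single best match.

Hamming distances to reference — DH5a: 2; MG1655: 1; W3110: 6; JM109: 4.
Smallest is MG1655 with 1 mismatch.

MG1655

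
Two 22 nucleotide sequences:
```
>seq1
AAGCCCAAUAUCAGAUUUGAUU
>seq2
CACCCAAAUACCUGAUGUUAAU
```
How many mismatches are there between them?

8

Comparing position by position, 8 bases differ: 1 (A/C), 3 (G/C), 6 (C/A), 11 (U/C), 13 (A/U), 17 (U/G), 19 (G/U), 21 (U/A).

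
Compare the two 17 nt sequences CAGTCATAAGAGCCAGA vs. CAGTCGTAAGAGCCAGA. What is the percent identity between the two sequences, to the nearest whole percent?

94%

Mismatch at position 6 (1-based): 1 of 17.
Identical positions: 16/17 = 94.12% → 94%.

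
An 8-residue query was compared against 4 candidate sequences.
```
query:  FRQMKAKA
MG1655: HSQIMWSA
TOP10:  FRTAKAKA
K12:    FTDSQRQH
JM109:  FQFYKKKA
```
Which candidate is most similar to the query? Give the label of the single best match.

TOP10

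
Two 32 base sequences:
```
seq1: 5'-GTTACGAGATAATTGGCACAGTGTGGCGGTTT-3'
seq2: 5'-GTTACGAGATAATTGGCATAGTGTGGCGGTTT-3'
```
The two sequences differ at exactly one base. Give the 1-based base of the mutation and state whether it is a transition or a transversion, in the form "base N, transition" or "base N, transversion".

base 19, transition

Base 19 changes C→T. C is a pyrimidine and T is a pyrimidine, so this is a transition.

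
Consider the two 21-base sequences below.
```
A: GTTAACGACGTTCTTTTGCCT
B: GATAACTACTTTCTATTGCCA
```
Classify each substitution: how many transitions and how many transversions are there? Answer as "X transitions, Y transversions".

Mismatches (1-based):
site 2: T→A (pyrimidine→purine, transversion)
site 7: G→T (purine→pyrimidine, transversion)
site 10: G→T (purine→pyrimidine, transversion)
site 15: T→A (pyrimidine→purine, transversion)
site 21: T→A (pyrimidine→purine, transversion)

0 transitions, 5 transversions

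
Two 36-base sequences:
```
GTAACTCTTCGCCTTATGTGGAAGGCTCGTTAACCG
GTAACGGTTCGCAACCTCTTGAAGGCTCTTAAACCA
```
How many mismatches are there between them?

11

Comparing position by position, 11 bases differ: 6 (T/G), 7 (C/G), 13 (C/A), 14 (T/A), 15 (T/C), 16 (A/C), 18 (G/C), 20 (G/T), 29 (G/T), 31 (T/A), 36 (G/A).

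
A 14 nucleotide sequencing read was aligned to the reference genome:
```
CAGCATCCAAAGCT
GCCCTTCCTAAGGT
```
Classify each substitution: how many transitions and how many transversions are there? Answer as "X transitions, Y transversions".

0 transitions, 6 transversions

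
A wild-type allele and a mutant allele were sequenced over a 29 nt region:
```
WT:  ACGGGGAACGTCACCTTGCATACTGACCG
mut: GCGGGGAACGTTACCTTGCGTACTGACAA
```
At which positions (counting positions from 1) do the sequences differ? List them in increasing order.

1, 12, 20, 28, 29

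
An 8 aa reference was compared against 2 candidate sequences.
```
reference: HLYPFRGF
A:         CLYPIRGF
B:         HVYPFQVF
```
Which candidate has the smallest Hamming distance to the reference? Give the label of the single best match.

A

Hamming distances to reference — A: 2; B: 3.
Smallest is A with 2 mismatches.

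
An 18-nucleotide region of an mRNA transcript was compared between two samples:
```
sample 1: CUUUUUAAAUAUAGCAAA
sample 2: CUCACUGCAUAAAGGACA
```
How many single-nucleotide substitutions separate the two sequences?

8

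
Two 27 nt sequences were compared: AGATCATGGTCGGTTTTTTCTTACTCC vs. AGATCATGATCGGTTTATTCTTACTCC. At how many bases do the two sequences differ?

2

The sequences differ at bases 9, 17 (1-based) — 2 in total.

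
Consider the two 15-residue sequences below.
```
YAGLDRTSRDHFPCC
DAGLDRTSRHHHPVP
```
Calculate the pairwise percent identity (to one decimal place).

Mismatches at positions 1, 10, 12, 14, 15 (1-based): 5 of 15.
Identical positions: 10/15 = 66.67% → 66.7%.

66.7%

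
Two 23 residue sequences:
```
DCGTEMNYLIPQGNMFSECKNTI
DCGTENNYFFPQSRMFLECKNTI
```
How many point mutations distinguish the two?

6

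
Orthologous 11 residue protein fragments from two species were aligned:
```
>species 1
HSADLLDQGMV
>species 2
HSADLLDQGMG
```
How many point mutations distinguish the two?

1

Mismatches (1-based): residue 11: V→G.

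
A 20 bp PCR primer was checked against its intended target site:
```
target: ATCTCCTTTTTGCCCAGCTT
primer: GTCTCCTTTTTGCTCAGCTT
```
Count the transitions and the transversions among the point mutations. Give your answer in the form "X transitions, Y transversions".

Mismatches (1-based):
site 1: A→G (purine→purine, transition)
site 14: C→T (pyrimidine→pyrimidine, transition)

2 transitions, 0 transversions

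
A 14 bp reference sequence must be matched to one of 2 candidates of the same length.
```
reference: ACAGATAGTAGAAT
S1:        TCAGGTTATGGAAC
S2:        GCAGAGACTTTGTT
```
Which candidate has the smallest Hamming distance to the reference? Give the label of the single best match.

Hamming distances to reference — S1: 6; S2: 7.
Smallest is S1 with 6 mismatches.

S1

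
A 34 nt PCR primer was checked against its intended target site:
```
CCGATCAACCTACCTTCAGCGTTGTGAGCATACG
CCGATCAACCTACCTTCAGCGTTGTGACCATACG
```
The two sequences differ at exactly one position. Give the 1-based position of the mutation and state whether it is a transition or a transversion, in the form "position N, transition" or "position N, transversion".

position 28, transversion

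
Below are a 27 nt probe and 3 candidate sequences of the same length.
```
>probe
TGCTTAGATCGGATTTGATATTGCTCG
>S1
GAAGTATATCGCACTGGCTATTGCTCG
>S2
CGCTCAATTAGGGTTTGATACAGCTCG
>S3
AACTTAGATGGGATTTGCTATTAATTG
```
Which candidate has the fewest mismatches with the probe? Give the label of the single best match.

S3

Hamming distances to probe — S1: 9; S2: 8; S3: 7.
Smallest is S3 with 7 mismatches.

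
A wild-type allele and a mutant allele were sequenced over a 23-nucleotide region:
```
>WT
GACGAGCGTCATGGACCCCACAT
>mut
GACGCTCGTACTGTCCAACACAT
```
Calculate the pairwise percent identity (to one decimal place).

Mismatches at positions 5, 6, 10, 11, 14, 15, 17, 18 (1-based): 8 of 23.
Identical positions: 15/23 = 65.22% → 65.2%.

65.2%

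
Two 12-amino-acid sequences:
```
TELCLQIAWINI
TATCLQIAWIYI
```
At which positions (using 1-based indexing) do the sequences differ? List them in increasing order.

Differences at position 2 (E→A), position 3 (L→T), position 11 (N→Y).

2, 3, 11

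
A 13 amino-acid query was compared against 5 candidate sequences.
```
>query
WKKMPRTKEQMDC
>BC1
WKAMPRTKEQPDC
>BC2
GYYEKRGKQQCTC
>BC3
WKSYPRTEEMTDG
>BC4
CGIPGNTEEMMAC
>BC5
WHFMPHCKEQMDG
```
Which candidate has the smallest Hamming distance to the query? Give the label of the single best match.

BC1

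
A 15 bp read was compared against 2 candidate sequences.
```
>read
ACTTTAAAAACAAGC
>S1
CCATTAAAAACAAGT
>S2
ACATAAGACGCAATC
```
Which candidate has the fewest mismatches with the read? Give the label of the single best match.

S1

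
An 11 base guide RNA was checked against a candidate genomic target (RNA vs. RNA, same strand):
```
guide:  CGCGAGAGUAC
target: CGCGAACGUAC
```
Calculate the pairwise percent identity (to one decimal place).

Mismatches at positions 6, 7 (1-based): 2 of 11.
Identical positions: 9/11 = 81.82% → 81.8%.

81.8%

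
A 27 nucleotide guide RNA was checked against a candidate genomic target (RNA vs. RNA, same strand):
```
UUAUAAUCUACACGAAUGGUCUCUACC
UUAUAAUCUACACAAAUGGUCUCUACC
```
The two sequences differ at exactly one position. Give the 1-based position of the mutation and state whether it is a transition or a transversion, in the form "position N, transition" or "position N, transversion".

position 14, transition

Position 14 changes G→A. G is a purine and A is a purine, so this is a transition.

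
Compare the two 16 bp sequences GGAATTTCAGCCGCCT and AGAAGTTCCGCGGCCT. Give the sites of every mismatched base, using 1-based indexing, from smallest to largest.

1, 5, 9, 12

Scanning 1-based: 1: G/A; 5: T/G; 9: A/C; 12: C/G.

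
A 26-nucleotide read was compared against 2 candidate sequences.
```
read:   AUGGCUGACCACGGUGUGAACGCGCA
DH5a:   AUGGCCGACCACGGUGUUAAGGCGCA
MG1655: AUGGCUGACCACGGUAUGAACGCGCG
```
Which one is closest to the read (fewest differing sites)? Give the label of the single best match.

DH5a differs at 3 sites; MG1655 differs at 2 sites. The closest is MG1655.

MG1655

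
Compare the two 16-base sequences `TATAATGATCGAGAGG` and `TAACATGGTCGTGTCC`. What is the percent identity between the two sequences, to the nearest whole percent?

7 positions differ (3, 4, 8, 12, 14, 15, 16), so 9 of 16 match: 9/16 = 56.25%.

56%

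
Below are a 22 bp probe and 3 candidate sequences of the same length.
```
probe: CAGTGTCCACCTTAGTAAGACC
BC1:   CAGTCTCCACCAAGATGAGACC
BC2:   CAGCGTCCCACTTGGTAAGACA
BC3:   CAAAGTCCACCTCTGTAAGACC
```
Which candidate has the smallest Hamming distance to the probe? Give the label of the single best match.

Hamming distances to probe — BC1: 6; BC2: 5; BC3: 4.
Smallest is BC3 with 4 mismatches.

BC3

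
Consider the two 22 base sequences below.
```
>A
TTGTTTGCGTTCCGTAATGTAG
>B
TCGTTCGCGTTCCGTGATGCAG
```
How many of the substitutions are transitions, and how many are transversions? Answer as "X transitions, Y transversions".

Mismatches (1-based):
position 2: T→C (pyrimidine→pyrimidine, transition)
position 6: T→C (pyrimidine→pyrimidine, transition)
position 16: A→G (purine→purine, transition)
position 20: T→C (pyrimidine→pyrimidine, transition)

4 transitions, 0 transversions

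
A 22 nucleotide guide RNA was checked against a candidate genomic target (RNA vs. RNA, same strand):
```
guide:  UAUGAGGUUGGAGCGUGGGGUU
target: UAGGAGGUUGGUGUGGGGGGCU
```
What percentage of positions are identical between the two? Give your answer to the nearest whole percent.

5 positions differ (3, 12, 14, 16, 21), so 17 of 22 match: 17/22 = 77.27%.

77%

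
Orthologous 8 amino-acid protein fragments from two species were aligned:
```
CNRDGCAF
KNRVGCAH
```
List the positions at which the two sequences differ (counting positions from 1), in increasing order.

1, 4, 8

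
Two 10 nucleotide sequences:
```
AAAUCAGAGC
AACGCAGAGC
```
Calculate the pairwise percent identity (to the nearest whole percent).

Mismatches at positions 3, 4 (1-based): 2 of 10.
Identical positions: 8/10 = 80% → 80%.

80%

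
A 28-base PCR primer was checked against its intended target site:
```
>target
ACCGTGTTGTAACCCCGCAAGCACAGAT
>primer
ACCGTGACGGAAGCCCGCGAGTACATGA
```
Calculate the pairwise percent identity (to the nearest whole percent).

68%

9 positions differ (7, 8, 10, 13, 19, 22, 26, 27, 28), so 19 of 28 match: 19/28 = 67.86%.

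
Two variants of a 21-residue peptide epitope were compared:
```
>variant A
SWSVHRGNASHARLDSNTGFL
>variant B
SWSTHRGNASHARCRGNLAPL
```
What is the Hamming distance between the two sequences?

The sequences differ at positions 4, 14, 15, 16, 18, 19, 20 (1-based) — 7 in total.

7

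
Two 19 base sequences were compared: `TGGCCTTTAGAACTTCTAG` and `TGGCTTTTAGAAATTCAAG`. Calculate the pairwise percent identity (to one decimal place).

3 positions differ (5, 13, 17), so 16 of 19 match: 16/19 = 84.21%.

84.2%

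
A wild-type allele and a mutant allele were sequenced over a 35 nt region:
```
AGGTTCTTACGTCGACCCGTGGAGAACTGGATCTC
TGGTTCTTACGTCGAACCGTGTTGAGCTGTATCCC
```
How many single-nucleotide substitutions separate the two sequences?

7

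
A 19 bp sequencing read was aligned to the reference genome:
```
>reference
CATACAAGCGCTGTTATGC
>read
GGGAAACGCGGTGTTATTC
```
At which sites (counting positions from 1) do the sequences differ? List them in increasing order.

1, 2, 3, 5, 7, 11, 18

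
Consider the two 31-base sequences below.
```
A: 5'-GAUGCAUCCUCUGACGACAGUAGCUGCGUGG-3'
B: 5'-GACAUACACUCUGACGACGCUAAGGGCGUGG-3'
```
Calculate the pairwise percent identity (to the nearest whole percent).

Mismatches at positions 3, 4, 5, 7, 8, 19, 20, 23, 24, 25 (1-based): 10 of 31.
Identical positions: 21/31 = 67.74% → 68%.

68%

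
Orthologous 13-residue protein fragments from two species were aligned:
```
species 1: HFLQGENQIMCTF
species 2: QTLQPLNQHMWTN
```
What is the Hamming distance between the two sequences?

Mismatches (1-based): residue 1: H→Q; residue 2: F→T; residue 5: G→P; residue 6: E→L; residue 9: I→H; residue 11: C→W; residue 13: F→N.

7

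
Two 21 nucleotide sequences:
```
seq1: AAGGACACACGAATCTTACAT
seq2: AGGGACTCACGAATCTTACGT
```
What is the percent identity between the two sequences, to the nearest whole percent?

3 positions differ (2, 7, 20), so 18 of 21 match: 18/21 = 85.71%.

86%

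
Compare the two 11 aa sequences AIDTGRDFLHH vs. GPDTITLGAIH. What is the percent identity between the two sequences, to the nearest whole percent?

27%

Mismatches at positions 1, 2, 5, 6, 7, 8, 9, 10 (1-based): 8 of 11.
Identical positions: 3/11 = 27.27% → 27%.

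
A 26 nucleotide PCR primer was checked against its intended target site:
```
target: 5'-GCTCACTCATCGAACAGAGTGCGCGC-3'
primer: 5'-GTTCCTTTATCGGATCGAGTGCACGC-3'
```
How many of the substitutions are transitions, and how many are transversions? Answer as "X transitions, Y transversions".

6 transitions, 2 transversions

Mismatches (1-based):
site 2: C→T (pyrimidine→pyrimidine, transition)
site 5: A→C (purine→pyrimidine, transversion)
site 6: C→T (pyrimidine→pyrimidine, transition)
site 8: C→T (pyrimidine→pyrimidine, transition)
site 13: A→G (purine→purine, transition)
site 15: C→T (pyrimidine→pyrimidine, transition)
site 16: A→C (purine→pyrimidine, transversion)
site 23: G→A (purine→purine, transition)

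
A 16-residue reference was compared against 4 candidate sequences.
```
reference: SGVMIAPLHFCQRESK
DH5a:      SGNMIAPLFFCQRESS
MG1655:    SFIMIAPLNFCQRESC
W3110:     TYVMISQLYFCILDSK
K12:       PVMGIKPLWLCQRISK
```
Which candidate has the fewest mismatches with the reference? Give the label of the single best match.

DH5a

DH5a differs at 3 residues; MG1655 differs at 4 residues; W3110 differs at 8 residues; K12 differs at 8 residues. The closest is DH5a.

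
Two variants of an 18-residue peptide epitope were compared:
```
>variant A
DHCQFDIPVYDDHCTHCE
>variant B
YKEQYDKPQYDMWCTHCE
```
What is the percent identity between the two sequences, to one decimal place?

55.6%

8 positions differ (1, 2, 3, 5, 7, 9, 12, 13), so 10 of 18 match: 10/18 = 55.56%.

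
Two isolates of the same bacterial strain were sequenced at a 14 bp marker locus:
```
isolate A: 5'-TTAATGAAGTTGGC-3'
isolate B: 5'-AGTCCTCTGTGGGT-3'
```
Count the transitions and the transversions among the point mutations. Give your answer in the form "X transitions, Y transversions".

Mismatches (1-based):
base 1: T→A (pyrimidine→purine, transversion)
base 2: T→G (pyrimidine→purine, transversion)
base 3: A→T (purine→pyrimidine, transversion)
base 4: A→C (purine→pyrimidine, transversion)
base 5: T→C (pyrimidine→pyrimidine, transition)
base 6: G→T (purine→pyrimidine, transversion)
base 7: A→C (purine→pyrimidine, transversion)
base 8: A→T (purine→pyrimidine, transversion)
base 11: T→G (pyrimidine→purine, transversion)
base 14: C→T (pyrimidine→pyrimidine, transition)

2 transitions, 8 transversions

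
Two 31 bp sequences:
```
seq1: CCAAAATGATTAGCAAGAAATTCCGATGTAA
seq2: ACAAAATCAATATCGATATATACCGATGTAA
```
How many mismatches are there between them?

Comparing position by position, 8 bases differ: 1 (C/A), 8 (G/C), 10 (T/A), 13 (G/T), 15 (A/G), 17 (G/T), 19 (A/T), 22 (T/A).

8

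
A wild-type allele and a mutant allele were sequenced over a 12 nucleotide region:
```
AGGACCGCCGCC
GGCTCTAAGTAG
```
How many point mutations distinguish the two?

Comparing position by position, 10 bases differ: 1 (A/G), 3 (G/C), 4 (A/T), 6 (C/T), 7 (G/A), 8 (C/A), 9 (C/G), 10 (G/T), 11 (C/A), 12 (C/G).

10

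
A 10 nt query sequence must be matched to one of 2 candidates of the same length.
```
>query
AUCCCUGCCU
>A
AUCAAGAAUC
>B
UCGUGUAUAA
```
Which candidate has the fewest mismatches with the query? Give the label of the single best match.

A

Hamming distances to query — A: 7; B: 9.
Smallest is A with 7 mismatches.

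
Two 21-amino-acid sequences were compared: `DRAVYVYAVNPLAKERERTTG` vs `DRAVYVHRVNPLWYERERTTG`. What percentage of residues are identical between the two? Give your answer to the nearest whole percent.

81%

4 positions differ (7, 8, 13, 14), so 17 of 21 match: 17/21 = 80.95%.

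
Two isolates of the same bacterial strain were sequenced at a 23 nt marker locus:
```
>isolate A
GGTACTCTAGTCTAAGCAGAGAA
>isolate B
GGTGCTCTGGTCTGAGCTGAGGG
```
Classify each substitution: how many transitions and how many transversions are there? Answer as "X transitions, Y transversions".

Mismatches (1-based):
base 4: A→G (purine→purine, transition)
base 9: A→G (purine→purine, transition)
base 14: A→G (purine→purine, transition)
base 18: A→T (purine→pyrimidine, transversion)
base 22: A→G (purine→purine, transition)
base 23: A→G (purine→purine, transition)

5 transitions, 1 transversion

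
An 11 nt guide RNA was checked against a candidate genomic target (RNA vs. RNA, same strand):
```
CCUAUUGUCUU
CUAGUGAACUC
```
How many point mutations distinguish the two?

Comparing position by position, 7 positions differ: 2 (C/U), 3 (U/A), 4 (A/G), 6 (U/G), 7 (G/A), 8 (U/A), 11 (U/C).

7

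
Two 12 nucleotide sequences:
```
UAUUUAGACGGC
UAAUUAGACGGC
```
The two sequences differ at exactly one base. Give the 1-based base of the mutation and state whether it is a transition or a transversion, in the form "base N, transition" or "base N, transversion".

The sequences differ only at base 3: U→A (pyrimidine→purine), a transversion.

base 3, transversion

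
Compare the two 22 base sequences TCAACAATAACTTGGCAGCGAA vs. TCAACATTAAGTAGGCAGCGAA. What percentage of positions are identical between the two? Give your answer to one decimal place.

86.4%

Mismatches at positions 7, 11, 13 (1-based): 3 of 22.
Identical positions: 19/22 = 86.36% → 86.4%.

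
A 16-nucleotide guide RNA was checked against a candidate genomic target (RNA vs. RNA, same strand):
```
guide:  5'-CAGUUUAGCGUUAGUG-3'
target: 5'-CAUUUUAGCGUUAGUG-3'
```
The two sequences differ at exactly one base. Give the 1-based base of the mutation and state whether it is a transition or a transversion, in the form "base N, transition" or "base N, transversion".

Base 3 changes G→U. G is a purine and U is a pyrimidine, so this is a transversion.

base 3, transversion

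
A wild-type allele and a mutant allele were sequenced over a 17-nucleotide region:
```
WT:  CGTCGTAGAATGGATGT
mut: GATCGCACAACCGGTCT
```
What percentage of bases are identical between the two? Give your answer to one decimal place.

52.9%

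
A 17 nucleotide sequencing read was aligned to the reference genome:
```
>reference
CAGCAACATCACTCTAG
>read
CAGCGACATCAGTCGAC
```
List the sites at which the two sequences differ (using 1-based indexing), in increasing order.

5, 12, 15, 17

Differences at site 5 (A→G), site 12 (C→G), site 15 (T→G), site 17 (G→C).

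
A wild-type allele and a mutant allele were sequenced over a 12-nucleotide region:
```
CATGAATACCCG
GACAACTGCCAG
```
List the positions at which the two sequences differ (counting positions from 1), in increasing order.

Differences at position 1 (C→G), position 3 (T→C), position 4 (G→A), position 6 (A→C), position 8 (A→G), position 11 (C→A).

1, 3, 4, 6, 8, 11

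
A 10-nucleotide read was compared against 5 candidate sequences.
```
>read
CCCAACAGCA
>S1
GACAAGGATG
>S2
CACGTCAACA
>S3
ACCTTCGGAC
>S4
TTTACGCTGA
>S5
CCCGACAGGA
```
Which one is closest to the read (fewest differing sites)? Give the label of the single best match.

S1 differs at 7 sites; S2 differs at 4 sites; S3 differs at 6 sites; S4 differs at 8 sites; S5 differs at 2 sites. The closest is S5.

S5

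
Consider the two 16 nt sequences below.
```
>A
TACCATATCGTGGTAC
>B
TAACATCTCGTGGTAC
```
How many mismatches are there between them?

Comparing position by position, 2 positions differ: 3 (C/A), 7 (A/C).

2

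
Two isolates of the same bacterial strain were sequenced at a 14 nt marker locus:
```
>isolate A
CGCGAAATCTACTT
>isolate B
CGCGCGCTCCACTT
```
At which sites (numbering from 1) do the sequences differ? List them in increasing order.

5, 6, 7, 10

Differences at site 5 (A→C), site 6 (A→G), site 7 (A→C), site 10 (T→C).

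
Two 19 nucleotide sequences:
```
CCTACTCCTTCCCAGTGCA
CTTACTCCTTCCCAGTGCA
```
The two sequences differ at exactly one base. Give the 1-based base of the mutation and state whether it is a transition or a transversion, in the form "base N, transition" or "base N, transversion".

Base 2 changes C→T. C is a pyrimidine and T is a pyrimidine, so this is a transition.

base 2, transition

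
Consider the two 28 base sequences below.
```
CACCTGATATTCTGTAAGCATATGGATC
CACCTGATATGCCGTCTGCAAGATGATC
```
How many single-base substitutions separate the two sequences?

8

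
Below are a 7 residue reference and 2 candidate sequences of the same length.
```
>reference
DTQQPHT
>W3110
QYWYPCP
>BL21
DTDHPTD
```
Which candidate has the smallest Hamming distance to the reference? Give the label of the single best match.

BL21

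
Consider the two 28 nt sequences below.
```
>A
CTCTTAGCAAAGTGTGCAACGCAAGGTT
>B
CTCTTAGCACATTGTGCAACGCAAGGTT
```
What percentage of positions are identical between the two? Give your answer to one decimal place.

2 positions differ (10, 12), so 26 of 28 match: 26/28 = 92.86%.

92.9%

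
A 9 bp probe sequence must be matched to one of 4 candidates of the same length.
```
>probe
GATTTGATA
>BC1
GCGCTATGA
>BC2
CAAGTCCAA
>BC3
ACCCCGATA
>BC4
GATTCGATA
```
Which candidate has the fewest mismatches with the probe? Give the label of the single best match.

BC4

Hamming distances to probe — BC1: 6; BC2: 6; BC3: 5; BC4: 1.
Smallest is BC4 with 1 mismatch.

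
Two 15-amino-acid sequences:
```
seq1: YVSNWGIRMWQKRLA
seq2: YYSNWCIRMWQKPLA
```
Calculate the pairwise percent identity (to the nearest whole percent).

Mismatches at positions 2, 6, 13 (1-based): 3 of 15.
Identical positions: 12/15 = 80% → 80%.

80%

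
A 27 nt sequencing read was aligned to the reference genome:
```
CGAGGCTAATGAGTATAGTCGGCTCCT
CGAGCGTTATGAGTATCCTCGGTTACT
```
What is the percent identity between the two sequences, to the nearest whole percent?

74%

Mismatches at positions 5, 6, 8, 17, 18, 23, 25 (1-based): 7 of 27.
Identical positions: 20/27 = 74.07% → 74%.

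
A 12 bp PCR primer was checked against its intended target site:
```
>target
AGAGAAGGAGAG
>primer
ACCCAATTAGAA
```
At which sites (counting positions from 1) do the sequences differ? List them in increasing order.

2, 3, 4, 7, 8, 12

Differences at site 2 (G→C), site 3 (A→C), site 4 (G→C), site 7 (G→T), site 8 (G→T), site 12 (G→A).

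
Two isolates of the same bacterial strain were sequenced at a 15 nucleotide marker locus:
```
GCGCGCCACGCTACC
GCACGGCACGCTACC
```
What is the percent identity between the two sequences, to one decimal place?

Mismatches at positions 3, 6 (1-based): 2 of 15.
Identical positions: 13/15 = 86.67% → 86.7%.

86.7%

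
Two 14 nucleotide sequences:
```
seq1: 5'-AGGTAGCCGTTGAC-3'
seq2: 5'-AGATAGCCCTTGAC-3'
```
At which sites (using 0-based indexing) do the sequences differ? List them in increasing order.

Differences at site 2 (G→A), site 8 (G→C).

2, 8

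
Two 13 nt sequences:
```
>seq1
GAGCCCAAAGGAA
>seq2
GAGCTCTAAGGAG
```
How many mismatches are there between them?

The sequences differ at sites 5, 7, 13 (1-based) — 3 in total.

3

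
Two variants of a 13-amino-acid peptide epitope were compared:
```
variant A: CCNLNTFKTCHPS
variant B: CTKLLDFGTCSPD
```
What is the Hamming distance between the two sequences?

7

Mismatches (1-based): position 2: C→T; position 3: N→K; position 5: N→L; position 6: T→D; position 8: K→G; position 11: H→S; position 13: S→D.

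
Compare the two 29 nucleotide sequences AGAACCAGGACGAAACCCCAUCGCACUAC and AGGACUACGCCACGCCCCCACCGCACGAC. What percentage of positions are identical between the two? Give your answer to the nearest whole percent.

66%

10 positions differ (3, 6, 8, 10, 12, 13, 14, 15, 21, 27), so 19 of 29 match: 19/29 = 65.52%.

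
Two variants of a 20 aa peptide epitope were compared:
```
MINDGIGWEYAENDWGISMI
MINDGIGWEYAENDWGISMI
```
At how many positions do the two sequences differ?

0

No positions differ; the sequences are identical.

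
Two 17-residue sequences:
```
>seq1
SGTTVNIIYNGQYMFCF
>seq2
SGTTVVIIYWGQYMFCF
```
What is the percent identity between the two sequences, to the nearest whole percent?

88%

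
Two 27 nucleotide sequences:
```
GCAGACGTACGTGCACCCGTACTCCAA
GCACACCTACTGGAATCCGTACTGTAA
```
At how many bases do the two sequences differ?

8

The sequences differ at bases 4, 7, 11, 12, 14, 16, 24, 25 (1-based) — 8 in total.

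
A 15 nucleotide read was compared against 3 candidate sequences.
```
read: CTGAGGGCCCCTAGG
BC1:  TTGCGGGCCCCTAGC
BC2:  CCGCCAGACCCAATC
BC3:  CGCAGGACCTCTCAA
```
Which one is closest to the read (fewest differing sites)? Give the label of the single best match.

BC1

Hamming distances to read — BC1: 3; BC2: 8; BC3: 7.
Smallest is BC1 with 3 mismatches.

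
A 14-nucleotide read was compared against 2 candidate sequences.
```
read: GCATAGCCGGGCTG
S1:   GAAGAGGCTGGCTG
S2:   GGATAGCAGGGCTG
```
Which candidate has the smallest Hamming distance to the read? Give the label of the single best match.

S1 differs at 4 bases; S2 differs at 2 bases. The closest is S2.

S2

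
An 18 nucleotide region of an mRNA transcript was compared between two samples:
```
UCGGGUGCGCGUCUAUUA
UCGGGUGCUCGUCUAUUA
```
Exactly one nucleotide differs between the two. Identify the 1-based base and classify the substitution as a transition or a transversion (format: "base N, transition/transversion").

The sequences differ only at base 9: G→U (purine→pyrimidine), a transversion.

base 9, transversion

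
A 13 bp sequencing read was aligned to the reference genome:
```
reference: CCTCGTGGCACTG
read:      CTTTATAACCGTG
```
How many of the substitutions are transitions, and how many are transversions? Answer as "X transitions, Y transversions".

5 transitions, 2 transversions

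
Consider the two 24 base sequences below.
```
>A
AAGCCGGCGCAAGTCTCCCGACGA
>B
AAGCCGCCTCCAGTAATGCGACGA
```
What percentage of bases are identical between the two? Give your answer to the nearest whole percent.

71%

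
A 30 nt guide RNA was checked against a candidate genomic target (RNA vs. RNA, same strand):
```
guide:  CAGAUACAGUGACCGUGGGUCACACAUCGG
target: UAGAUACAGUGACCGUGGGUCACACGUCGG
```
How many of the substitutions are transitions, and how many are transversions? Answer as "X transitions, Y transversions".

Transitions (purine↔purine or pyrimidine↔pyrimidine): 1 C→U, 26 A→G.
Transversions (purine↔pyrimidine): none.

2 transitions, 0 transversions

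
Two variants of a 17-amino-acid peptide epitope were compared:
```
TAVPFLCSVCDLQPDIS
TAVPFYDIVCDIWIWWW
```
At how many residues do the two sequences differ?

9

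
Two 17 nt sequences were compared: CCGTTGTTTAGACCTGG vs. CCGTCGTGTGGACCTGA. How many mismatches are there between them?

4

Mismatches (1-based): site 5: T→C; site 8: T→G; site 10: A→G; site 17: G→A.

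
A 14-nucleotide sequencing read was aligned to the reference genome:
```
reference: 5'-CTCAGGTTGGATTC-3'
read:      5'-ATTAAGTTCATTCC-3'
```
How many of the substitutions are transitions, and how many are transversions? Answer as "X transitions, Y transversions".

Transitions (purine↔purine or pyrimidine↔pyrimidine): 3 C→T, 5 G→A, 10 G→A, 13 T→C.
Transversions (purine↔pyrimidine): 1 C→A, 9 G→C, 11 A→T.

4 transitions, 3 transversions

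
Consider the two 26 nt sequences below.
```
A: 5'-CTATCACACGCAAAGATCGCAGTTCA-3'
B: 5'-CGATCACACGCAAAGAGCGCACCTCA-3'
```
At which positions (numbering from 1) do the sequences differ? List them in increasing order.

Differences at position 2 (T→G), position 17 (T→G), position 22 (G→C), position 23 (T→C).

2, 17, 22, 23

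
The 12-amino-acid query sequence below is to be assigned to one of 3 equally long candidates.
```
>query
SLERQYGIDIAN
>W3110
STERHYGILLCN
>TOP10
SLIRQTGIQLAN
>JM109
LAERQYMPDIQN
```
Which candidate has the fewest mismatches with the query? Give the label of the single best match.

TOP10

Hamming distances to query — W3110: 5; TOP10: 4; JM109: 5.
Smallest is TOP10 with 4 mismatches.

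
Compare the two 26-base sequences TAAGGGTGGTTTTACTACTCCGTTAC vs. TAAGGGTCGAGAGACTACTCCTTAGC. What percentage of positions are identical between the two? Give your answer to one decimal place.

69.2%

8 positions differ (8, 10, 11, 12, 13, 22, 24, 25), so 18 of 26 match: 18/26 = 69.23%.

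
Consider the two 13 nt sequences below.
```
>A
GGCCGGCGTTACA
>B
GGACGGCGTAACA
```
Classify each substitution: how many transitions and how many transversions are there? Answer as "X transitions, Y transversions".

0 transitions, 2 transversions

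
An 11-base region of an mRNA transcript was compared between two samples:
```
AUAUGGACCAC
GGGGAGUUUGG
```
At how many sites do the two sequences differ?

Comparing position by position, 10 sites differ: 1 (A/G), 2 (U/G), 3 (A/G), 4 (U/G), 5 (G/A), 7 (A/U), 8 (C/U), 9 (C/U), 10 (A/G), 11 (C/G).

10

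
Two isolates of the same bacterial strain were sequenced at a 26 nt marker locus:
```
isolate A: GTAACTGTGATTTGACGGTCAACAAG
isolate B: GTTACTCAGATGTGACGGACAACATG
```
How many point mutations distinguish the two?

Mismatches (1-based): site 3: A→T; site 7: G→C; site 8: T→A; site 12: T→G; site 19: T→A; site 25: A→T.

6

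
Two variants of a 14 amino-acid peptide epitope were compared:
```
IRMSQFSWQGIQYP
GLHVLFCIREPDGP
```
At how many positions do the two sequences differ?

Comparing position by position, 12 positions differ: 1 (I/G), 2 (R/L), 3 (M/H), 4 (S/V), 5 (Q/L), 7 (S/C), 8 (W/I), 9 (Q/R), 10 (G/E), 11 (I/P), 12 (Q/D), 13 (Y/G).

12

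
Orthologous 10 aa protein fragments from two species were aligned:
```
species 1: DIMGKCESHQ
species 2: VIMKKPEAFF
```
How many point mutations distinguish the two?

The sequences differ at residues 1, 4, 6, 8, 9, 10 (1-based) — 6 in total.

6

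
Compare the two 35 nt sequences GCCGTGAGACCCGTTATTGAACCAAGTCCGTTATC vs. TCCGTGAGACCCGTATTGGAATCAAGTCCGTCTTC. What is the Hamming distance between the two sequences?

7

Mismatches (1-based): site 1: G→T; site 15: T→A; site 16: A→T; site 18: T→G; site 22: C→T; site 32: T→C; site 33: A→T.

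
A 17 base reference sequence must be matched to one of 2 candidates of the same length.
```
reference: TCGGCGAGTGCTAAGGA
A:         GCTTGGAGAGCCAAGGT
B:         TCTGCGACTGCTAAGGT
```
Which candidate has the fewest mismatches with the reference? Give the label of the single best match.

B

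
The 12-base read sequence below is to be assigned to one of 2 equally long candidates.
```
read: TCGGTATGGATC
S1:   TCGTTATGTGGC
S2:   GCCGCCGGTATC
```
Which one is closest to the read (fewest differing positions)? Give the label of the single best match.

S1 differs at 4 positions; S2 differs at 6 positions. The closest is S1.

S1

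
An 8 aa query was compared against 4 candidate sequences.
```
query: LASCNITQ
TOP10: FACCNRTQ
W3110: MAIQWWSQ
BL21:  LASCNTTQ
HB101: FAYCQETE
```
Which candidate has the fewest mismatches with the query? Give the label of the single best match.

BL21

Hamming distances to query — TOP10: 3; W3110: 6; BL21: 1; HB101: 5.
Smallest is BL21 with 1 mismatch.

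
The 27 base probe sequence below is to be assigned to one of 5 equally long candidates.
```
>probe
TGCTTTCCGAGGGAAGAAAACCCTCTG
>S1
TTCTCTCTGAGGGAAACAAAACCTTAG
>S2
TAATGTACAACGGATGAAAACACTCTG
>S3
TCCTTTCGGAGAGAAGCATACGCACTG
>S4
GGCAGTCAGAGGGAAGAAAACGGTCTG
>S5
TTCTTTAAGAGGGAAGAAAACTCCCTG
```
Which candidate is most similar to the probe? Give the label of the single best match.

S5

S1 differs at 8 sites; S2 differs at 8 sites; S3 differs at 7 sites; S4 differs at 6 sites; S5 differs at 5 sites. The closest is S5.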